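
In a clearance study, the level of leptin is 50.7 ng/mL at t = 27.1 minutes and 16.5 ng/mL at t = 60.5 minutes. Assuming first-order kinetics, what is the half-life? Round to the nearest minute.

Over Δt = 60.5 − 27.1 = 33.4 minutes, the level fell by a factor of 50.7/16.5 ≈ 3.0727.
n = log₂(3.0727) ≈ 1.6195 half-lives, so t½ = 33.4/1.6195 ≈ 20.623 minutes.

21 minutes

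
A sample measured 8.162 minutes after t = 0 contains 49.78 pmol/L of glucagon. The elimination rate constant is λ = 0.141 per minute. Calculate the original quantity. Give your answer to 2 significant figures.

160 pmol/L

t½ = ln 2 / λ = 0.69315 / 0.141 ≈ 4.9159 minutes.
Number of half-lives elapsed: n = 8.162/4.9159 ≈ 1.6603.
A₀ = A × 2^n = 49.78 × 2^1.6603 = 49.78 × 3.1609 ≈ 157.35 pmol/L.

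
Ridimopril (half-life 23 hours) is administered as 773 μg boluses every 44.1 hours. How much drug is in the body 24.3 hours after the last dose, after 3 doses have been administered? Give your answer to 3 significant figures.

496 μg

The 3 doses were given 112.5, 68.4, 24.3 hours ago.
Total = 773·(1/2)^(112.5/23) + 773·(1/2)^(68.4/23) + 773·(1/2)^(24.3/23)
      = 26.047 + 98.388 + 371.65 ≈ 496.09 μg.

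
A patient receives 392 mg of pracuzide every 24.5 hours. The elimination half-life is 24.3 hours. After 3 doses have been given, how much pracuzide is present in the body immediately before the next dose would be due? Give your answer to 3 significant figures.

340 mg

The 3 doses were given 73.5, 49, 24.5 hours ago.
Total = 392·(1/2)^(73.5/24.3) + 392·(1/2)^(49/24.3) + 392·(1/2)^(24.5/24.3)
      = 48.169 + 96.888 + 194.89 ≈ 339.94 mg.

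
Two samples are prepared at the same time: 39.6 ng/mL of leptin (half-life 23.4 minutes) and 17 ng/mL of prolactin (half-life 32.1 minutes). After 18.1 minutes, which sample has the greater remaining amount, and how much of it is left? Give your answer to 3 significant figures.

leptin: 39.6 × (1/2)^0.7735 ≈ 23.166 ng/mL.
prolactin: 17 × (1/2)^0.56386 ≈ 11.5 ng/mL.
Leptin has more remaining, at ≈ 23.166 ng/mL.

leptin, 23.2 ng/mL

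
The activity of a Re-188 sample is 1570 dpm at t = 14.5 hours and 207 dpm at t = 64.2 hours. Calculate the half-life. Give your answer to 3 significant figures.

Over Δt = 64.2 − 14.5 = 49.7 hours, the level fell by a factor of 1570/207 ≈ 7.5845.
n = log₂(7.5845) ≈ 2.9231 half-lives, so t½ = 49.7/2.9231 ≈ 17.003 hours.

17.0 hours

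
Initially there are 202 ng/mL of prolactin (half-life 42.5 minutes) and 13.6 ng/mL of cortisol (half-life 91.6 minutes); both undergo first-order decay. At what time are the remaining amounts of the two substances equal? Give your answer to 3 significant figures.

309 minutes

Set 202·(1/2)^(t/42.5) = 13.6·(1/2)^(t/91.6).
Taking log₂: log₂(202/13.6) = t·(1/42.5 − 1/91.6).
log₂(14.853) = 3.8927; 1/42.5 − 1/91.6 = 0.012612.
t = 3.8927 / 0.012612 ≈ 308.64 minutes.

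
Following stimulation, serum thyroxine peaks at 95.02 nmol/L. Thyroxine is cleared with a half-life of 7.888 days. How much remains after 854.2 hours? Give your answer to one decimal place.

4.2 nmol/L

Convert the elapsed time: 854.2 hours = 35.5917 days.
Number of half-lives: n = 35.5917/7.888 ≈ 4.5121.
Remaining = 95.02 × (1/2)^4.5121 = 95.02 × 0.043824 ≈ 4.1642 nmol/L.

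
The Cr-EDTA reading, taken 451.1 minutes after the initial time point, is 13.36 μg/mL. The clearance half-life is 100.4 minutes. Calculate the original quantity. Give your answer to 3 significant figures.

301 μg/mL

Number of half-lives elapsed: n = 451.1/100.4 ≈ 4.493.
A₀ = A × 2^n = 13.36 × 2^4.493 = 13.36 × 22.518 ≈ 300.84 μg/mL.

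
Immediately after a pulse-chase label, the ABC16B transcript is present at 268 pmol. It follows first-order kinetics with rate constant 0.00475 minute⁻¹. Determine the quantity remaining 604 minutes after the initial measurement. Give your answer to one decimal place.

15.2 pmol

t½ = ln 2 / λ = 0.69315 / 0.00475 ≈ 145.93 minutes.
Number of half-lives: n = 604/145.93 ≈ 4.1391.
Remaining = 268 × (1/2)^4.1391 = 268 × 0.056756 ≈ 15.211 pmol.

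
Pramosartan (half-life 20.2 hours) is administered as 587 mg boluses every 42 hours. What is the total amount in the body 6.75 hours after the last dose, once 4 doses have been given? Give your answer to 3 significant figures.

The 4 doses were given 132.75, 90.75, 48.75, 6.75 hours ago.
Total = 587·(1/2)^(132.75/20.2) + 587·(1/2)^(90.75/20.2) + 587·(1/2)^(48.75/20.2) + 587·(1/2)^(6.75/20.2)
      = 6.1707 + 26.076 + 110.19 + 465.64 ≈ 608.07 mg.

608 mg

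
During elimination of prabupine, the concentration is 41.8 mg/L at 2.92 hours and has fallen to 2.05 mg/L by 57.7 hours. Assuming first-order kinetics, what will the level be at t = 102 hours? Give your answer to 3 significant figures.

Over Δt = 57.7 − 2.92 = 54.78 hours, the level fell by a factor of 41.8/2.05 ≈ 20.39.
n = log₂(20.39) ≈ 4.3498 half-lives, so t½ = 54.78/4.3498 ≈ 12.594 hours.
From t = 57.7 to t = 102: 2.05 × (1/2)^((102−57.7)/12.594) ≈ 0.17899 mg/L.

0.179 mg/L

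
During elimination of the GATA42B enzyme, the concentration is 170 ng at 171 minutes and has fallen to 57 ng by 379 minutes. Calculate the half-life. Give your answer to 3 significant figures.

132 minutes

Over Δt = 379 − 171 = 208 minutes, the level fell by a factor of 170/57 ≈ 2.9825.
n = log₂(2.9825) ≈ 1.5765 half-lives, so t½ = 208/1.5765 ≈ 131.94 minutes.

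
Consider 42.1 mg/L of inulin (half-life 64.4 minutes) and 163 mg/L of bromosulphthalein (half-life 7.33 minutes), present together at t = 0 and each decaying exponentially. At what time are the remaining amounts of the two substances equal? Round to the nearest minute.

Set 42.1·(1/2)^(t/64.4) = 163·(1/2)^(t/7.33).
Taking log₂: log₂(42.1/163) = t·(1/64.4 − 1/7.33).
log₂(0.25828) = -1.953; 1/64.4 − 1/7.33 = -0.1209.
t = -1.953 / -0.1209 ≈ 16.154 minutes.

16 minutes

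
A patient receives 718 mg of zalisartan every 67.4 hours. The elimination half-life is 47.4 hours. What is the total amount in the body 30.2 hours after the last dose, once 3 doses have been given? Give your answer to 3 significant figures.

The 3 doses were given 165, 97.6, 30.2 hours ago.
Total = 718·(1/2)^(165/47.4) + 718·(1/2)^(97.6/47.4) + 718·(1/2)^(30.2/47.4)
      = 64.304 + 172.3 + 461.67 ≈ 698.27 mg.

698 mg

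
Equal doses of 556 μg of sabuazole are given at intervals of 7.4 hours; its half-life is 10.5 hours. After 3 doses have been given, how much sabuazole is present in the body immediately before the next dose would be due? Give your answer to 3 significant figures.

679 μg

The 3 doses were given 22.2, 14.8, 7.4 hours ago.
Total = 556·(1/2)^(22.2/10.5) + 556·(1/2)^(14.8/10.5) + 556·(1/2)^(7.4/10.5)
      = 128.41 + 209.3 + 341.13 ≈ 678.84 μg.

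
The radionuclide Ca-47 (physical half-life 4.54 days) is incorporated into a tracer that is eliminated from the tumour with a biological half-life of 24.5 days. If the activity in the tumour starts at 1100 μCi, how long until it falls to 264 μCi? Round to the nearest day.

8 days

1/t_eff = 1/t_phys + 1/t_biol = 1/4.54 + 1/24.5 = 0.26108 per day.
t_eff = 4.54 × 24.5 / (4.54 + 24.5) ≈ 3.8302 days.
n = log₂(1100/264) ≈ 2.0589; t = 2.0589 × 3.8302 ≈ 7.886 days.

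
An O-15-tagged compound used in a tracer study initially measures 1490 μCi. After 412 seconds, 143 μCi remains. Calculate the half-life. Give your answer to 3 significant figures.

A/A₀ = 143/1490 ≈ 0.095973.
n = log₂(10.42) ≈ 3.3812 half-lives elapsed in 412 seconds.
t½ = 412/3.3812 ≈ 121.85 seconds.

122 seconds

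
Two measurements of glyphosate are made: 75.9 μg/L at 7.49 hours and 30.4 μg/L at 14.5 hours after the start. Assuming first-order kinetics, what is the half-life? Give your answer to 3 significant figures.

Over Δt = 14.5 − 7.49 = 7.01 hours, the level fell by a factor of 75.9/30.4 ≈ 2.4967.
n = log₂(2.4967) ≈ 1.32 half-lives, so t½ = 7.01/1.32 ≈ 5.3105 hours.

5.31 hours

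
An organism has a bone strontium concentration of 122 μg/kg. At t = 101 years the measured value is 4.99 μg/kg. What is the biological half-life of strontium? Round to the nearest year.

22 years

A/A₀ = 4.99/122 ≈ 0.040902.
n = log₂(24.449) ≈ 4.6117 half-lives elapsed in 101 years.
t½ = 101/4.6117 ≈ 21.901 years.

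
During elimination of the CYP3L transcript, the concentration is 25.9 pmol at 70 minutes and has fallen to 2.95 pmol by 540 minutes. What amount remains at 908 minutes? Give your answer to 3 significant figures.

0.538 pmol

Over Δt = 540 − 70 = 470 minutes, the level fell by a factor of 25.9/2.95 ≈ 8.7797.
n = log₂(8.7797) ≈ 3.1342 half-lives, so t½ = 470/3.1342 ≈ 149.96 minutes.
From t = 540 to t = 908: 2.95 × (1/2)^((908−540)/149.96) ≈ 0.53839 pmol.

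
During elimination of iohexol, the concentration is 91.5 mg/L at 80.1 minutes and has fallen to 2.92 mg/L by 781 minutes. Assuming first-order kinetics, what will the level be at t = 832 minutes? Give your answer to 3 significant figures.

2.27 mg/L

Over Δt = 781 − 80.1 = 700.9 minutes, the level fell by a factor of 91.5/2.92 ≈ 31.336.
n = log₂(31.336) ≈ 4.9697 half-lives, so t½ = 700.9/4.9697 ≈ 141.03 minutes.
From t = 781 to t = 832: 2.92 × (1/2)^((832−781)/141.03) ≈ 2.2726 mg/L.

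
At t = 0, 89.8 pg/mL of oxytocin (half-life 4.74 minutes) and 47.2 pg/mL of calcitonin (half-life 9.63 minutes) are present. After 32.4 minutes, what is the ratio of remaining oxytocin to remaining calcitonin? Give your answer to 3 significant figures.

oxytocin: 89.8 × (1/2)^(32.4/4.74) = 89.8 × (1/2)^6.8354 ≈ 0.78633 pg/mL.
calcitonin: 47.2 × (1/2)^(32.4/9.63) = 47.2 × (1/2)^3.3645 ≈ 4.5828 pg/mL.
Ratio ≈ 0.78633 / 4.5828 ≈ 0.17158.

0.172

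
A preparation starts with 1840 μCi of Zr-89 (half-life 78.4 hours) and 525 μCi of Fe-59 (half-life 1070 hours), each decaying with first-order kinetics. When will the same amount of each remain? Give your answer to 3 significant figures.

153 hours

Set 1840·(1/2)^(t/78.4) = 525·(1/2)^(t/1070).
Taking log₂: log₂(1840/525) = t·(1/78.4 − 1/1070).
log₂(3.5048) = 1.8093; 1/78.4 − 1/1070 = 0.011821.
t = 1.8093 / 0.011821 ≈ 153.07 hours.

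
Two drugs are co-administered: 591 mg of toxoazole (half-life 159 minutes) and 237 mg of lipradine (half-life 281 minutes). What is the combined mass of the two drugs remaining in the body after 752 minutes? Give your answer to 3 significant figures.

toxoazole: 591 × (1/2)^(752/159) = 591 × (1/2)^4.7296 ≈ 22.277 mg.
lipradine: 237 × (1/2)^(752/281) = 237 × (1/2)^2.6762 ≈ 37.08 mg.
Total = 22.277 + 37.08 ≈ 59.357 mg.

59.4 mg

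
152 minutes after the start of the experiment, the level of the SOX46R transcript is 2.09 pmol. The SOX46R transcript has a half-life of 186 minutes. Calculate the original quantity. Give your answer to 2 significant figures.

Number of half-lives elapsed: n = 152/186 ≈ 0.8172.
A₀ = A × 2^n = 2.09 × 2^0.8172 = 2.09 × 1.762 ≈ 3.6826 pmol.

3.7 pmol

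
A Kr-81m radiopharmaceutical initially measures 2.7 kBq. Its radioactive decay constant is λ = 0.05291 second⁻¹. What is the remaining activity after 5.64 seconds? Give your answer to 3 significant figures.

2.00 kBq

t½ = ln 2 / λ = 0.69315 / 0.05291 ≈ 13.1 seconds.
Number of half-lives: n = 5.64/13.1 ≈ 0.43052.
Remaining = 2.7 × (1/2)^0.43052 = 2.7 × 0.742 ≈ 2.0034 kBq.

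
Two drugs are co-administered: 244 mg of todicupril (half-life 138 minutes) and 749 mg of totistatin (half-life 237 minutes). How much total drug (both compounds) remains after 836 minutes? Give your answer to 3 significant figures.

68.6 mg

todicupril: 244 × (1/2)^(836/138) = 244 × (1/2)^6.058 ≈ 3.6623 mg.
totistatin: 749 × (1/2)^(836/237) = 749 × (1/2)^3.5274 ≈ 64.956 mg.
Total = 3.6623 + 64.956 ≈ 68.619 mg.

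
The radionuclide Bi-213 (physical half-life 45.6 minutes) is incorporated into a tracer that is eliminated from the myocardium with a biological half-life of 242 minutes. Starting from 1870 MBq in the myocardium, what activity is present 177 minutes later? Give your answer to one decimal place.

1/t_eff = 1/t_phys + 1/t_biol = 1/45.6 + 1/242 = 0.026062 per minute.
t_eff = 45.6 × 242 / (45.6 + 242) ≈ 38.37 minutes.
Remaining = 1870 × (1/2)^(177/38.37) = 1870 × (1/2)^4.613 ≈ 76.418 MBq.

76.4 MBq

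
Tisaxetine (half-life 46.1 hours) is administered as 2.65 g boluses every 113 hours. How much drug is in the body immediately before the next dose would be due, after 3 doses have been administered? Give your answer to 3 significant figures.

0.589 g

The 3 doses were given 339, 226, 113 hours ago.
Total = 2.65·(1/2)^(339/46.1) + 2.65·(1/2)^(226/46.1) + 2.65·(1/2)^(113/46.1)
      = 0.016203 + 0.08861 + 0.48458 ≈ 0.58939 g.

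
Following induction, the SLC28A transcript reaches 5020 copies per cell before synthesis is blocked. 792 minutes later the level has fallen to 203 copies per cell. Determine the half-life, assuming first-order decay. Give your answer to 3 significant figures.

171 minutes

A/A₀ = 203/5020 ≈ 0.040438.
n = log₂(24.729) ≈ 4.6281 half-lives elapsed in 792 minutes.
t½ = 792/4.6281 ≈ 171.13 minutes.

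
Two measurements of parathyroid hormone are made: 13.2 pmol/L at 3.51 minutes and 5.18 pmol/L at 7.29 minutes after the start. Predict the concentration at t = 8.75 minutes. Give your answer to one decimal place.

3.6 pmol/L

Over Δt = 7.29 − 3.51 = 3.78 minutes, the level fell by a factor of 13.2/5.18 ≈ 2.5483.
n = log₂(2.5483) ≈ 1.3495 half-lives, so t½ = 3.78/1.3495 ≈ 2.801 minutes.
From t = 7.29 to t = 8.75: 5.18 × (1/2)^((8.75−7.29)/2.801) ≈ 3.6093 pmol/L.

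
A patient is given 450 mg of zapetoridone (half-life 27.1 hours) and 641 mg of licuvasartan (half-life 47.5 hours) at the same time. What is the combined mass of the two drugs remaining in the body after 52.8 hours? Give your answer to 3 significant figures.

zapetoridone: 450 × (1/2)^(52.8/27.1) = 450 × (1/2)^1.9483 ≈ 116.6 mg.
licuvasartan: 641 × (1/2)^(52.8/47.5) = 641 × (1/2)^1.1116 ≈ 296.65 mg.
Total = 116.6 + 296.65 ≈ 413.25 mg.

413 mg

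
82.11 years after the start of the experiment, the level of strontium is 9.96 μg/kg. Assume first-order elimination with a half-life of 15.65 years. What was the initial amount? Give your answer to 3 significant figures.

378 μg/kg

Number of half-lives elapsed: n = 82.11/15.65 ≈ 5.2466.
A₀ = A × 2^n = 9.96 × 2^5.2466 = 9.96 × 37.966 ≈ 378.14 μg/kg.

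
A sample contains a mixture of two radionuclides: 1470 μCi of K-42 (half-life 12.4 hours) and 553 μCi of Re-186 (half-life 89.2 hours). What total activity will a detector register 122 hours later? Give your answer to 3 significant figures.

K-42: 1470 × (1/2)^(122/12.4) = 1470 × (1/2)^9.8387 ≈ 1.6054 μCi.
Re-186: 553 × (1/2)^(122/89.2) = 553 × (1/2)^1.3677 ≈ 214.29 μCi.
Total = 1.6054 + 214.29 ≈ 215.9 μCi.

216 μCi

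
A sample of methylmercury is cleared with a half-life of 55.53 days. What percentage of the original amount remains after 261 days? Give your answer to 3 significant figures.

3.85%

n = 261/55.53 ≈ 4.7002 half-lives.
Fraction remaining = (1/2)^4.7002 ≈ 0.038469, i.e. 3.8469%.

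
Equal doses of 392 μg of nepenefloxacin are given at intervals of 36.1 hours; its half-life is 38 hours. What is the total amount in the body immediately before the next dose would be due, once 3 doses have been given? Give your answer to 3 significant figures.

362 μg

The 3 doses were given 108.3, 72.2, 36.1 hours ago.
Total = 392·(1/2)^(108.3/38) + 392·(1/2)^(72.2/38) + 392·(1/2)^(36.1/38)
      = 54.369 + 105.03 + 202.91 ≈ 362.31 μg.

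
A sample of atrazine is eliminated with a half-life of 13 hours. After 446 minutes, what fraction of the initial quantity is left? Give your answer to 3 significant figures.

0.673

446 minutes = 7.43333 hours.
n = 7.43333/13 ≈ 0.57179 half-lives.
Fraction remaining = (1/2)^0.57179 ≈ 0.67278.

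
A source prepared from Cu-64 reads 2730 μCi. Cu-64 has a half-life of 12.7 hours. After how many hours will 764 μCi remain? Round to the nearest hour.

Fraction remaining = 764/2730 ≈ 0.27985.
n = log₂(2730/764) = ln(3.5733)/ln 2 ≈ 1.8373 half-lives.
t = n × t½ = 1.8373 × 12.7 ≈ 23.333 hours.

23 hours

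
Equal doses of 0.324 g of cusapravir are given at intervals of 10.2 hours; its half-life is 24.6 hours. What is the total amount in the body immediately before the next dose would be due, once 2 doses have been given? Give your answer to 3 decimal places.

0.425 g

The 2 doses were given 20.4, 10.2 hours ago.
Total = 0.324·(1/2)^(20.4/24.6) + 0.324·(1/2)^(10.2/24.6)
      = 0.18235 + 0.24307 ≈ 0.42542 g.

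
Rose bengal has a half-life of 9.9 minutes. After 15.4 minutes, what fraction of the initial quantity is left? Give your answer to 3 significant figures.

n = 15.4/9.9 ≈ 1.5556 half-lives.
Fraction remaining = (1/2)^1.5556 ≈ 0.3402.

0.340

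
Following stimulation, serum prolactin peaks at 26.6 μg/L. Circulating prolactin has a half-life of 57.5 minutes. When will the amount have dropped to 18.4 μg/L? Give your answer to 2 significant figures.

Fraction remaining = 18.4/26.6 ≈ 0.69173.
n = log₂(26.6/18.4) = ln(1.4457)/ln 2 ≈ 0.53172 half-lives.
t = n × t½ = 0.53172 × 57.5 ≈ 30.574 minutes.

31 minutes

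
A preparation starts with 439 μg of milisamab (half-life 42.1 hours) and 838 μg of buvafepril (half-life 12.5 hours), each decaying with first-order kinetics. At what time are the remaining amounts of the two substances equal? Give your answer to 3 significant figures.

Set 439·(1/2)^(t/42.1) = 838·(1/2)^(t/12.5).
Taking log₂: log₂(439/838) = t·(1/42.1 − 1/12.5).
log₂(0.52387) = -0.93273; 1/42.1 − 1/12.5 = -0.056247.
t = -0.93273 / -0.056247 ≈ 16.583 hours.

16.6 hours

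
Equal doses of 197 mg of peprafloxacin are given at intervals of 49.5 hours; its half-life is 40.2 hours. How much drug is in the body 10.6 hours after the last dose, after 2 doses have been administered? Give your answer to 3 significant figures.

The 2 doses were given 60.1, 10.6 hours ago.
Total = 197·(1/2)^(60.1/40.2) + 197·(1/2)^(10.6/40.2)
      = 69.891 + 164.09 ≈ 233.98 mg.

234 mg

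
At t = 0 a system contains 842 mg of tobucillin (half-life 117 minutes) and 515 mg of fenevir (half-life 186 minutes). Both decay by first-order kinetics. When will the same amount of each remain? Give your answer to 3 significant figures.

224 minutes

Set 842·(1/2)^(t/117) = 515·(1/2)^(t/186).
Taking log₂: log₂(842/515) = t·(1/117 − 1/186).
log₂(1.635) = 0.70925; 1/117 − 1/186 = 0.0031707.
t = 0.70925 / 0.0031707 ≈ 223.69 minutes.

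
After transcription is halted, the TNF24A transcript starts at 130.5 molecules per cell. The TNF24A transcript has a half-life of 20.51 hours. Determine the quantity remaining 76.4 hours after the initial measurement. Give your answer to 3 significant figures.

Number of half-lives: n = 76.4/20.51 ≈ 3.725.
Remaining = 130.5 × (1/2)^3.725 = 130.5 × 0.075624 ≈ 9.8689 molecules per cell.

9.87 molecules per cell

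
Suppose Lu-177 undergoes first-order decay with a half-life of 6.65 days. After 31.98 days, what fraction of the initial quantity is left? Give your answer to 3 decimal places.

n = 31.98/6.65 ≈ 4.809 half-lives.
Fraction remaining = (1/2)^4.809 ≈ 0.035673.

0.036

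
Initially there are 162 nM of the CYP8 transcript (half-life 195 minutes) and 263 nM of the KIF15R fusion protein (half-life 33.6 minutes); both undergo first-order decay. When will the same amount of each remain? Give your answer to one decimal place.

Set 162·(1/2)^(t/195) = 263·(1/2)^(t/33.6).
Taking log₂: log₂(162/263) = t·(1/195 − 1/33.6).
log₂(0.61597) = -0.69907; 1/195 − 1/33.6 = -0.024634.
t = -0.69907 / -0.024634 ≈ 28.379 minutes.

28.4 minutes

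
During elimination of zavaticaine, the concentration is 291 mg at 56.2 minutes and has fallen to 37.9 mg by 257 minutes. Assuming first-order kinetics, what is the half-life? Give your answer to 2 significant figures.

Over Δt = 257 − 56.2 = 200.8 minutes, the level fell by a factor of 291/37.9 ≈ 7.6781.
n = log₂(7.6781) ≈ 2.9407 half-lives, so t½ = 200.8/2.9407 ≈ 68.282 minutes.

68 minutes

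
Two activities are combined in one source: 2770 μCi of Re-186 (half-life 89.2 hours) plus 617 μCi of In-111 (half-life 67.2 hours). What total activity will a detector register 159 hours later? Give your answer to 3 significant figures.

925 μCi

Re-186: 2770 × (1/2)^(159/89.2) = 2770 × (1/2)^1.7825 ≈ 805.18 μCi.
In-111: 617 × (1/2)^(159/67.2) = 617 × (1/2)^2.3661 ≈ 119.68 μCi.
Total = 805.18 + 119.68 ≈ 924.86 μCi.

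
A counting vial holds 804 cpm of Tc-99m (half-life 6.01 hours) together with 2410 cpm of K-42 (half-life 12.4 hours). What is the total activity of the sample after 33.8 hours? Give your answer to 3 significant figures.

Tc-99m: 804 × (1/2)^(33.8/6.01) = 804 × (1/2)^5.624 ≈ 16.303 cpm.
K-42: 2410 × (1/2)^(33.8/12.4) = 2410 × (1/2)^2.7258 ≈ 364.31 cpm.
Total = 16.303 + 364.31 ≈ 380.61 cpm.

381 cpm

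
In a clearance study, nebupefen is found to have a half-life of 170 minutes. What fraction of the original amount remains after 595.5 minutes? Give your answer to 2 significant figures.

0.088

n = 595.5/170 ≈ 3.5029 half-lives.
Fraction remaining = (1/2)^3.5029 ≈ 0.088208.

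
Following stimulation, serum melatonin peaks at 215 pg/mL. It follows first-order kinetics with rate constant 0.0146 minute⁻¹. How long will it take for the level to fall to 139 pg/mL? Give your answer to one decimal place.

t½ = ln 2 / k = 0.69315 / 0.0146 ≈ 47.476 minutes.
Fraction remaining = 139/215 ≈ 0.64651.
n = log₂(215/139) = ln(1.5468)/ln 2 ≈ 0.62925 half-lives.
t = n × t½ = 0.62925 × 47.476 ≈ 29.874 minutes.

29.9 minutes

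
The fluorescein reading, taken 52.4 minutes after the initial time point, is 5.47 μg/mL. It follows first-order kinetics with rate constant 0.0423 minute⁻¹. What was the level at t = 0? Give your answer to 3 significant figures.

50.2 μg/mL

t½ = ln 2 / λ = 0.69315 / 0.0423 ≈ 16.386 minutes.
Number of half-lives elapsed: n = 52.4/16.386 ≈ 3.1978.
A₀ = A × 2^n = 5.47 × 2^3.1978 = 5.47 × 9.1753 ≈ 50.189 μg/mL.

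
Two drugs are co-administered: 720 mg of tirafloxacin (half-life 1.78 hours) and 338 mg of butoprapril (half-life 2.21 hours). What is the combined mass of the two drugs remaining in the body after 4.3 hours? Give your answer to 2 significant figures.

220 mg

tirafloxacin: 720 × (1/2)^(4.3/1.78) = 720 × (1/2)^2.4157 ≈ 134.94 mg.
butoprapril: 338 × (1/2)^(4.3/2.21) = 338 × (1/2)^1.9457 ≈ 87.741 mg.
Total = 134.94 + 87.741 ≈ 222.68 mg.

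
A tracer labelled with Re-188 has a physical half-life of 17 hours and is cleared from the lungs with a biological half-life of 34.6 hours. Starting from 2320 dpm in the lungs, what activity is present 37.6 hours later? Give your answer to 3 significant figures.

1/t_eff = 1/t_phys + 1/t_biol = 1/17 + 1/34.6 = 0.087725 per hour.
t_eff = 17 × 34.6 / (17 + 34.6) ≈ 11.399 hours.
Remaining = 2320 × (1/2)^(37.6/11.399) = 2320 × (1/2)^3.2985 ≈ 235.8 dpm.

236 dpm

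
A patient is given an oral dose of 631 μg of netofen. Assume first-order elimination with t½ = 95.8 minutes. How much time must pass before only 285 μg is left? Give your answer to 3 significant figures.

110 minutes

Fraction remaining = 285/631 ≈ 0.45166.
n = log₂(631/285) = ln(2.214)/ln 2 ≈ 1.1467 half-lives.
t = n × t½ = 1.1467 × 95.8 ≈ 109.85 minutes.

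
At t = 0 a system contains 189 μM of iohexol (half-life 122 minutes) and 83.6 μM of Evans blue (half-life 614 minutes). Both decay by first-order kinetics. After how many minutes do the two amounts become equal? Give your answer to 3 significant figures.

179 minutes

Set 189·(1/2)^(t/122) = 83.6·(1/2)^(t/614).
Taking log₂: log₂(189/83.6) = t·(1/122 − 1/614).
log₂(2.2608) = 1.1768; 1/122 − 1/614 = 0.0065681.
t = 1.1768 / 0.0065681 ≈ 179.17 minutes.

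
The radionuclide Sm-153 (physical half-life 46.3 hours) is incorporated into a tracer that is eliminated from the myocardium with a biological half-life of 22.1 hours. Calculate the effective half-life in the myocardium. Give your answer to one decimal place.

15.0 hours

1/t_eff = 1/t_phys + 1/t_biol = 1/46.3 + 1/22.1 = 0.066847 per hour.
t_eff = 46.3 × 22.1 / (46.3 + 22.1) ≈ 14.96 hours.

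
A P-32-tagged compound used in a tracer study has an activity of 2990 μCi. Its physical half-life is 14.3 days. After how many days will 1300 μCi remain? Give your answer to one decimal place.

Fraction remaining = 1300/2990 ≈ 0.43478.
n = log₂(2990/1300) = ln(2.3)/ln 2 ≈ 1.2016 half-lives.
t = n × t½ = 1.2016 × 14.3 ≈ 17.183 days.

17.2 days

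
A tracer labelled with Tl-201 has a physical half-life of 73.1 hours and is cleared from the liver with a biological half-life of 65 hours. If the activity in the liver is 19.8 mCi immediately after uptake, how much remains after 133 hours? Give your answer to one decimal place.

1/t_eff = 1/t_phys + 1/t_biol = 1/73.1 + 1/65 = 0.029065 per hour.
t_eff = 73.1 × 65 / (73.1 + 65) ≈ 34.406 hours.
Remaining = 19.8 × (1/2)^(133/34.406) = 19.8 × (1/2)^3.8656 ≈ 1.3583 mCi.

1.4 mCi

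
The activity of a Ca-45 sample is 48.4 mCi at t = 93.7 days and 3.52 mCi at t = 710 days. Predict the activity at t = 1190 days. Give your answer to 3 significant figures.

Over Δt = 710 − 93.7 = 616.3 days, the level fell by a factor of 48.4/3.52 ≈ 13.75.
n = log₂(13.75) ≈ 3.7814 half-lives, so t½ = 616.3/3.7814 ≈ 162.98 days.
From t = 710 to t = 1190: 3.52 × (1/2)^((1190−710)/162.98) ≈ 0.45707 mCi.

0.457 mCi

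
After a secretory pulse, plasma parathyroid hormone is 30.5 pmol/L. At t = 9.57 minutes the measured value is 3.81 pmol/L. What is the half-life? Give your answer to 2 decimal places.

A/A₀ = 3.81/30.5 ≈ 0.12492.
n = log₂(8.0052) ≈ 3.0009 half-lives elapsed in 9.57 minutes.
t½ = 9.57/3.0009 ≈ 3.189 minutes.

3.19 minutes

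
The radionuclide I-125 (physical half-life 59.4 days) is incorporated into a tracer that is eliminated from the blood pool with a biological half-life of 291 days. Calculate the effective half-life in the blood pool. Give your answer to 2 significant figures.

49 days

1/t_eff = 1/t_phys + 1/t_biol = 1/59.4 + 1/291 = 0.020271 per day.
t_eff = 59.4 × 291 / (59.4 + 291) ≈ 49.33 days.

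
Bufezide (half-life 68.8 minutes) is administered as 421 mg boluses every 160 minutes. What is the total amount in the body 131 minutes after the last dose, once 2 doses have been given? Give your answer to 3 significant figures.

135 mg

The 2 doses were given 291, 131 minutes ago.
Total = 421·(1/2)^(291/68.8) + 421·(1/2)^(131/68.8)
      = 22.44 + 112.49 ≈ 134.93 mg.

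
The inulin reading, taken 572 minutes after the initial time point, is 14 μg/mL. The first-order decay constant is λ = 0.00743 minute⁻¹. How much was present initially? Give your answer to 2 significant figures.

t½ = ln 2 / λ = 0.69315 / 0.00743 ≈ 93.29 minutes.
Number of half-lives elapsed: n = 572/93.29 ≈ 6.1314.
A₀ = A × 2^n = 14 × 2^6.1314 = 14 × 70.103 ≈ 981.44 μg/mL.

980 μg/mL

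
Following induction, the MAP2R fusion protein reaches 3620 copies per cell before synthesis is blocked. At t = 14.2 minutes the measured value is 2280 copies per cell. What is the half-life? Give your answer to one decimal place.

21.3 minutes

A/A₀ = 2280/3620 ≈ 0.62983.
n = log₂(1.5877) ≈ 0.66696 half-lives elapsed in 14.2 minutes.
t½ = 14.2/0.66696 ≈ 21.291 minutes.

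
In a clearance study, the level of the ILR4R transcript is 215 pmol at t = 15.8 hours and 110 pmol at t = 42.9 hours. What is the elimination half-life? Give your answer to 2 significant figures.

Over Δt = 42.9 − 15.8 = 27.1 hours, the level fell by a factor of 215/110 ≈ 1.9545.
n = log₂(1.9545) ≈ 0.96683 half-lives, so t½ = 27.1/0.96683 ≈ 28.03 hours.

28 hours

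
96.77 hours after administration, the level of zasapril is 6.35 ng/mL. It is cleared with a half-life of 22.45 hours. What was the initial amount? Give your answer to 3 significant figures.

Number of half-lives elapsed: n = 96.77/22.45 ≈ 4.3105.
A₀ = A × 2^n = 6.35 × 2^4.3105 = 6.35 × 19.842 ≈ 126 ng/mL.

126 ng/mL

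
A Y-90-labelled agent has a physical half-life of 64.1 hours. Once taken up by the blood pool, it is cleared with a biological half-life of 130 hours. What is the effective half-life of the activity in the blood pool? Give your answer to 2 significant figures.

43 hours

1/t_eff = 1/t_phys + 1/t_biol = 1/64.1 + 1/130 = 0.023293 per hour.
t_eff = 64.1 × 130 / (64.1 + 130) ≈ 42.931 hours.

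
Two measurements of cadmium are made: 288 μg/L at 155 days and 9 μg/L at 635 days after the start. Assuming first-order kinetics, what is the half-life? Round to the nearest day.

96 days

Over Δt = 635 − 155 = 480 days, the level fell by a factor of 288/9 ≈ 32.
n = log₂(32) ≈ 5 half-lives, so t½ = 480/5 ≈ 96 days.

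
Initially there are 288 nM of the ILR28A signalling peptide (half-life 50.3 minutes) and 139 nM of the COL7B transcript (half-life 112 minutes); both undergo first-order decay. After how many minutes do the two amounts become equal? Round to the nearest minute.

96 minutes

Set 288·(1/2)^(t/50.3) = 139·(1/2)^(t/112).
Taking log₂: log₂(288/139) = t·(1/50.3 − 1/112).
log₂(2.0719) = 1.051; 1/50.3 − 1/112 = 0.010952.
t = 1.051 / 0.010952 ≈ 95.961 minutes.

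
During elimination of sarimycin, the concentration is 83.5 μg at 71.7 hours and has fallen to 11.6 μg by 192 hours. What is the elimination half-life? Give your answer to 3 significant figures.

42.2 hours

Over Δt = 192 − 71.7 = 120.3 hours, the level fell by a factor of 83.5/11.6 ≈ 7.1983.
n = log₂(7.1983) ≈ 2.8477 half-lives, so t½ = 120.3/2.8477 ≈ 42.245 hours.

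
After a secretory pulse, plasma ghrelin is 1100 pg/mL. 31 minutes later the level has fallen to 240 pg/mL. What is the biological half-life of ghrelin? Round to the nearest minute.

A/A₀ = 240/1100 ≈ 0.21818.
n = log₂(4.5833) ≈ 2.1964 half-lives elapsed in 31 minutes.
t½ = 31/2.1964 ≈ 14.114 minutes.

14 minutes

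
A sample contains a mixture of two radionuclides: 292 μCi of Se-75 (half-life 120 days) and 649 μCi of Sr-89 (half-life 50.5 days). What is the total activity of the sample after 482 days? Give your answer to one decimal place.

Se-75: 292 × (1/2)^(482/120) = 292 × (1/2)^4.0167 ≈ 18.04 μCi.
Sr-89: 649 × (1/2)^(482/50.5) = 649 × (1/2)^9.5446 ≈ 0.86906 μCi.
Total = 18.04 + 0.86906 ≈ 18.909 μCi.

18.9 μCi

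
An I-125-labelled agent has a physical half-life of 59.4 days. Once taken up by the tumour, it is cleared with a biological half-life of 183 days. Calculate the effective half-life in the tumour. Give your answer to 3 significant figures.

44.8 days

1/t_eff = 1/t_phys + 1/t_biol = 1/59.4 + 1/183 = 0.022299 per day.
t_eff = 59.4 × 183 / (59.4 + 183) ≈ 44.844 days.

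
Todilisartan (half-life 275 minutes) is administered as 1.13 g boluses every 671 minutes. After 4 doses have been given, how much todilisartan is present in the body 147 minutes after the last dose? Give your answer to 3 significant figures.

0.955 g

The 4 doses were given 2160, 1489, 818, 147 minutes ago.
Total = 1.13·(1/2)^(2160/275) + 1.13·(1/2)^(1489/275) + 1.13·(1/2)^(818/275) + 1.13·(1/2)^(147/275)
      = 0.0048823 + 0.026493 + 0.14376 + 0.78013 ≈ 0.95527 g.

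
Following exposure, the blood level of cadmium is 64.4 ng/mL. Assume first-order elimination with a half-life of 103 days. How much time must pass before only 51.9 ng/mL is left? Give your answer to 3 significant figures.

Fraction remaining = 51.9/64.4 ≈ 0.8059.
n = log₂(64.4/51.9) = ln(1.2408)/ln 2 ≈ 0.31133 half-lives.
t = n × t½ = 0.31133 × 103 ≈ 32.067 days.

32.1 days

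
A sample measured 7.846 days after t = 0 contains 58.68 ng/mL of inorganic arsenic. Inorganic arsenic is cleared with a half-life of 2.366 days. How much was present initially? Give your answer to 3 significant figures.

Number of half-lives elapsed: n = 7.846/2.366 ≈ 3.3161.
A₀ = A × 2^n = 58.68 × 2^3.3161 = 58.68 × 9.96 ≈ 584.45 ng/mL.

584 ng/mL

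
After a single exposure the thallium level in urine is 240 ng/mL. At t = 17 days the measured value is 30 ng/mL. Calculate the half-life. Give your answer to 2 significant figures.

5.7 days

A/A₀ = 30/240 ≈ 0.125.
n = log₂(8) ≈ 3 half-lives elapsed in 17 days.
t½ = 17/3 ≈ 5.6667 days.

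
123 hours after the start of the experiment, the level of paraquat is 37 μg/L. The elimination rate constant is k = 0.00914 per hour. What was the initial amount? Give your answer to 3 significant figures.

t½ = ln 2 / k = 0.69315 / 0.00914 ≈ 75.837 hours.
Number of half-lives elapsed: n = 123/75.837 ≈ 1.6219.
A₀ = A × 2^n = 37 × 2^1.6219 = 37 × 3.0778 ≈ 113.88 μg/L.

114 μg/L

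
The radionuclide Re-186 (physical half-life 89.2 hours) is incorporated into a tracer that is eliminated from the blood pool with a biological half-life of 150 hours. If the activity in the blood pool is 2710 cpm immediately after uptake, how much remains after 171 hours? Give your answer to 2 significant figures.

330 cpm

1/t_eff = 1/t_phys + 1/t_biol = 1/89.2 + 1/150 = 0.017877 per hour.
t_eff = 89.2 × 150 / (89.2 + 150) ≈ 55.936 hours.
Remaining = 2710 × (1/2)^(171/55.936) = 2710 × (1/2)^3.057 ≈ 325.62 cpm.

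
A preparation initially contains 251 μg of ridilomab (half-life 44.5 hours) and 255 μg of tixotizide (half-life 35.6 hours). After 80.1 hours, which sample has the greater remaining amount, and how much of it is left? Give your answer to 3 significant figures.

ridilomab: 251 × (1/2)^1.8 ≈ 72.081 μg.
tixotizide: 255 × (1/2)^2.25 ≈ 53.607 μg.
Ridilomab has more remaining, at ≈ 72.081 μg.

ridilomab, 72.1 μg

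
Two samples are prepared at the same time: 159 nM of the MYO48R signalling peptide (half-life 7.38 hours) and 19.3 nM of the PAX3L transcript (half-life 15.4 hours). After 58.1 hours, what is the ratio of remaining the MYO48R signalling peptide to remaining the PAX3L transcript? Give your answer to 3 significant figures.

0.480

MYO48R signalling peptide: 159 × (1/2)^(58.1/7.38) = 159 × (1/2)^7.8726 ≈ 0.67842 nM.
PAX3L transcript: 19.3 × (1/2)^(58.1/15.4) = 19.3 × (1/2)^3.7727 ≈ 1.4121 nM.
Ratio ≈ 0.67842 / 1.4121 ≈ 0.48045.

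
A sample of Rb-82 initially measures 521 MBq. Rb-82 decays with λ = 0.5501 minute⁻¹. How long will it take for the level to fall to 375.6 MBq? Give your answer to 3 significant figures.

t½ = ln 2 / λ = 0.69315 / 0.5501 ≈ 1.26 minutes.
Fraction remaining = 375.6/521 ≈ 0.72092.
n = log₂(521/375.6) = ln(1.3871)/ln 2 ≈ 0.47209 half-lives.
t = n × t½ = 0.47209 × 1.26 ≈ 0.59485 minutes.

0.595 minutes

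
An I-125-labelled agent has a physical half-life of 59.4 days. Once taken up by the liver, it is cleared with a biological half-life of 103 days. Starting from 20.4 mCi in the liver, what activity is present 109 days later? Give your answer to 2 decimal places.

1/t_eff = 1/t_phys + 1/t_biol = 1/59.4 + 1/103 = 0.026544 per day.
t_eff = 59.4 × 103 / (59.4 + 103) ≈ 37.674 days.
Remaining = 20.4 × (1/2)^(109/37.674) = 20.4 × (1/2)^2.8933 ≈ 2.7458 mCi.

2.75 mCi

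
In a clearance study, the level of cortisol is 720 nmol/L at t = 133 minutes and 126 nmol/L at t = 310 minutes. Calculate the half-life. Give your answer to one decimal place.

70.4 minutes

Over Δt = 310 − 133 = 177 minutes, the level fell by a factor of 720/126 ≈ 5.7143.
n = log₂(5.7143) ≈ 2.5146 half-lives, so t½ = 177/2.5146 ≈ 70.39 minutes.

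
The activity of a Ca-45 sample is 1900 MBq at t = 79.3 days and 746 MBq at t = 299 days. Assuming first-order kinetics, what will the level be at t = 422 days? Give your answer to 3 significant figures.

Over Δt = 299 − 79.3 = 219.7 days, the level fell by a factor of 1900/746 ≈ 2.5469.
n = log₂(2.5469) ≈ 1.3488 half-lives, so t½ = 219.7/1.3488 ≈ 162.89 days.
From t = 299 to t = 422: 746 × (1/2)^((422−299)/162.89) ≈ 442.01 MBq.

442 MBq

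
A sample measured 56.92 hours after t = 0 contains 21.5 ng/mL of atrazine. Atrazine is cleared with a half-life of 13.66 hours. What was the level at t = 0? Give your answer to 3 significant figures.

386 ng/mL

Number of half-lives elapsed: n = 56.92/13.66 ≈ 4.1669.
A₀ = A × 2^n = 21.5 × 2^4.1669 = 21.5 × 17.962 ≈ 386.19 ng/mL.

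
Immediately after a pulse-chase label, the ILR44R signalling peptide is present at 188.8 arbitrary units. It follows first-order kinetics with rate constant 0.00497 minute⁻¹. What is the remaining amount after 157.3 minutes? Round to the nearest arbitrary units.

86 arbitrary units

t½ = ln 2 / λ = 0.69315 / 0.00497 ≈ 139.47 minutes.
Number of half-lives: n = 157.3/139.47 ≈ 1.1279.
Remaining = 188.8 × (1/2)^1.1279 = 188.8 × 0.45759 ≈ 86.393 arbitrary units.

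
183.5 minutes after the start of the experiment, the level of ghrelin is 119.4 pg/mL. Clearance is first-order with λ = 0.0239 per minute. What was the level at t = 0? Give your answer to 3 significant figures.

9590 pg/mL

t½ = ln 2 / λ = 0.69315 / 0.0239 ≈ 29.002 minutes.
Number of half-lives elapsed: n = 183.5/29.002 ≈ 6.3272.
A₀ = A × 2^n = 119.4 × 2^6.3272 = 119.4 × 80.29 ≈ 9586.7 pg/mL.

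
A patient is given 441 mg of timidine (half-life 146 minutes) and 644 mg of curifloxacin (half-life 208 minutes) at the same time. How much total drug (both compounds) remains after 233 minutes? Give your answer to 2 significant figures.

440 mg

timidine: 441 × (1/2)^(233/146) = 441 × (1/2)^1.5959 ≈ 145.89 mg.
curifloxacin: 644 × (1/2)^(233/208) = 644 × (1/2)^1.1202 ≈ 296.26 mg.
Total = 145.89 + 296.26 ≈ 442.15 mg.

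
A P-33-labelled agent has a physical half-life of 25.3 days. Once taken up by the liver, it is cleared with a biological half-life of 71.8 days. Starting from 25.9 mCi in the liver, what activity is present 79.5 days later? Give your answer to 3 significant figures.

1/t_eff = 1/t_phys + 1/t_biol = 1/25.3 + 1/71.8 = 0.053453 per day.
t_eff = 25.3 × 71.8 / (25.3 + 71.8) ≈ 18.708 days.
Remaining = 25.9 × (1/2)^(79.5/18.708) = 25.9 × (1/2)^4.2495 ≈ 1.3616 mCi.

1.36 mCi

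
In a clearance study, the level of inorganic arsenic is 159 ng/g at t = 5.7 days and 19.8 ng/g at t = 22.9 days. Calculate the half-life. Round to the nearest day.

6 days

Over Δt = 22.9 − 5.7 = 17.2 days, the level fell by a factor of 159/19.8 ≈ 8.0303.
n = log₂(8.0303) ≈ 3.0055 half-lives, so t½ = 17.2/3.0055 ≈ 5.7229 days.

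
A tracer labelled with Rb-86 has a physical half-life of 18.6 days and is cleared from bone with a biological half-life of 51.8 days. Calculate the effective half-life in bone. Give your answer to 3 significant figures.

1/t_eff = 1/t_phys + 1/t_biol = 1/18.6 + 1/51.8 = 0.073068 per day.
t_eff = 18.6 × 51.8 / (18.6 + 51.8) ≈ 13.686 days.

13.7 days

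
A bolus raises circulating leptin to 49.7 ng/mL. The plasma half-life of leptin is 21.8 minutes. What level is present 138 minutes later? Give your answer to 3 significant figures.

Number of half-lives: n = 138/21.8 ≈ 6.3303.
Remaining = 49.7 × (1/2)^6.3303 = 49.7 × 0.012428 ≈ 0.61767 ng/mL.

0.618 ng/mL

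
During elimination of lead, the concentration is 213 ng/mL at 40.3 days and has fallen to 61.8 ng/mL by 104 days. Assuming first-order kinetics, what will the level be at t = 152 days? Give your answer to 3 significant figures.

Over Δt = 104 − 40.3 = 63.7 days, the level fell by a factor of 213/61.8 ≈ 3.4466.
n = log₂(3.4466) ≈ 1.7852 half-lives, so t½ = 63.7/1.7852 ≈ 35.683 days.
From t = 104 to t = 152: 61.8 × (1/2)^((152−104)/35.683) ≈ 24.325 ng/mL.

24.3 ng/mL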